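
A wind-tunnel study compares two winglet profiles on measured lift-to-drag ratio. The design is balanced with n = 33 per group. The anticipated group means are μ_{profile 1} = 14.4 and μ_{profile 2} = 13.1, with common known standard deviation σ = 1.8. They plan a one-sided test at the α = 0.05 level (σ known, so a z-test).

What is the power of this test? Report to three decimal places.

Power ≈ 0.901

Standardized effect: d = |μ_{profile 1} − μ_{profile 2}| / σ = |14.4 − 13.1| / 1.8 = 0.7222
Noncentrality parameter: δ = d·√(n/2) = 0.7222 × √(33/2) = 2.9337
One-sided α = 0.05 → critical value z_{0.05} = 1.645.
Power = Φ(δ − 1.645) = Φ(1.289) = 0.9013.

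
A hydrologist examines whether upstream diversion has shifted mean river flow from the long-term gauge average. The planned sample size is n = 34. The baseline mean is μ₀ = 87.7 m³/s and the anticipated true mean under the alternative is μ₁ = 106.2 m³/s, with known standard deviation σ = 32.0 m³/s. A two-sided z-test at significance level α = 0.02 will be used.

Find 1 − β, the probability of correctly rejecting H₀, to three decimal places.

Power ≈ 0.852

Standardized effect: d = |μ₁ − μ₀| / σ = |106.2 − 87.7| / 32.0 = 0.5781
Noncentrality parameter: δ = d·√n = 0.5781 × √34 = 3.3710
Critical value for a two-sided test at α = 0.02: z_{α/2} = 2.326.
Power = Φ(δ − 2.326) + Φ(−δ − 2.326) = Φ(1.045) + Φ(-5.697) = 0.8519 + 0.0000 = 0.8519.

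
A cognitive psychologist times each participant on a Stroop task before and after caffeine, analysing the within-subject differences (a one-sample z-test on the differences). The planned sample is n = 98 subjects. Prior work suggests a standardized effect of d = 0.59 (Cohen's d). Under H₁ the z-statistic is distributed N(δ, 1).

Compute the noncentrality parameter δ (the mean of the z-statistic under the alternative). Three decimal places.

δ ≈ 5.841

δ = d·√n = 0.59 × √98 = 5.8407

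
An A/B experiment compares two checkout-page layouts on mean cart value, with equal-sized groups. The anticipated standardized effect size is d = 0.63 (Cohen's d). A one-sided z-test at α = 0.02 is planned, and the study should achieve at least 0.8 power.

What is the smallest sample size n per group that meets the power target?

n = 43 per group

For power 0.8 need Φ(δ − z_{0.02}) = 0.8, so δ = z_{0.02} + z_{0.20} = 2.054 + 0.842 = 2.895.
δ = d·√(n/2) ⇒ n = 2(δ/d)² = 2 × (2.895 / 0.63)² = 42.24.
Round up to the next whole unit.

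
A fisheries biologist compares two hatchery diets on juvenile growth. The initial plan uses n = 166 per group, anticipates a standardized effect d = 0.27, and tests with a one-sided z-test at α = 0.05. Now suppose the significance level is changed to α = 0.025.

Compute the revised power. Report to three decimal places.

Power ≈ 0.691

δ = d·√(n/2) = 0.27 × √(166/2) = 2.4598 (unchanged). New critical value: z_{0.025} = 1.960.
Revised power = Φ(δ − 1.960) = Φ(0.500) = 0.6914.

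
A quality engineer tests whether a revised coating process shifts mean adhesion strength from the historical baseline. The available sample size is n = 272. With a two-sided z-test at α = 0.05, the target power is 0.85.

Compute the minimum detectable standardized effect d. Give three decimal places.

d ≈ 0.182

Need Φ(δ − 1.960) = 0.85, so δ = 1.960 + 1.036 = 2.996.
(The second rejection-region term Φ(−δ − z_{α/2}) is negligible and dropped.)
δ = d·√n ⇒ d = δ/√n = 2.996/√272 = 0.1817.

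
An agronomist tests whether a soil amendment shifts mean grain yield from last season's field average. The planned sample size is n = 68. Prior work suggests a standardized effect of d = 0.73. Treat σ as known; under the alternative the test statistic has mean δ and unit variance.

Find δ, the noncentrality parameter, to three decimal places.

The noncentrality parameter scales effect size by the design's sample-size factor: δ = d·√n = 0.73 × √68 = 6.0197

δ ≈ 6.020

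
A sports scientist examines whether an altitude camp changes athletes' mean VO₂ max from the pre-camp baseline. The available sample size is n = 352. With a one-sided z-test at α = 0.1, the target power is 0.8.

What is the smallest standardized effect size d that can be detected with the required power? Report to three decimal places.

d ≈ 0.113

Required noncentrality: δ = z_{0.1} + z_{0.20} = 1.282 + 0.842 = 2.123.
δ = d·√n ⇒ d = δ/√n = 2.123/√352 = 0.1132.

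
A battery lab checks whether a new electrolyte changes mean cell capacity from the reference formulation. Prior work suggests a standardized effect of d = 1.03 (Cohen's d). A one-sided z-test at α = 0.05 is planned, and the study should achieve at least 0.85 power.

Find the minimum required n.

Set Φ(δ − 1.645) = 0.85; then δ − 1.645 = Φ⁻¹(0.85) = 1.036, giving δ = 2.681.
δ = d·√n ⇒ n = (δ/d)² = (2.681 / 1.03)² = 6.78.
Rounding up, n = 7.

n = 7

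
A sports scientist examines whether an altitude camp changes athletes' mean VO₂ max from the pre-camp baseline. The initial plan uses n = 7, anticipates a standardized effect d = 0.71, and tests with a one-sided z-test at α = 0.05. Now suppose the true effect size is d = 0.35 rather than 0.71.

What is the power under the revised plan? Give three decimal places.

Power ≈ 0.236

With d = 0.35: δ = d·√n = 0.35 × √7 = 0.9260. Critical value z_{0.05} = 1.645.
Revised power = P(Z > 1.645 − δ) = Φ(-0.719) = 0.2361.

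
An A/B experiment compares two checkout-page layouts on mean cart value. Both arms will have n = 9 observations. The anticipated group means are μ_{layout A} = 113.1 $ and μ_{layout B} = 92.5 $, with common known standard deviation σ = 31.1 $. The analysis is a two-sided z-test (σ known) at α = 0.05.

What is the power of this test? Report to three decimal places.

Power ≈ 0.290

Standardized effect: d = |μ_{layout A} − μ_{layout B}| / σ = |113.1 − 92.5| / 31.1 = 0.6624
Noncentrality parameter: λ = d·√(n/2) = 0.6624 × √(9/2) = 1.4051
Two-sided α = 0.05 → critical value z_{0.025} = 1.960.
Power = Φ(λ − 1.960) + Φ(−λ − 1.960) = Φ(-0.555) + Φ(-3.365) = 0.2895 + 0.0004 = 0.2899.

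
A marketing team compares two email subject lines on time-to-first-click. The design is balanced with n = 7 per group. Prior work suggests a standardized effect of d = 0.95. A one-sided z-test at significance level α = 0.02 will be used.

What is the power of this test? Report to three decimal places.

Power ≈ 0.391

Noncentrality parameter: δ = d·√(n/2) = 0.95 × √(7/2) = 1.7773
Critical value for a one-sided test at α = 0.02: z_α = 2.054.
Power = Φ(δ − 2.054) = Φ(-0.276) = 0.3911.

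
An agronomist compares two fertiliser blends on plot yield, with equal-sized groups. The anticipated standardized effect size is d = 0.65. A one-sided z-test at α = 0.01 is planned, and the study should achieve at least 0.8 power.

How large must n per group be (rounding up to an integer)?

Set Φ(δ − 2.326) = 0.8; then δ − 2.326 = Φ⁻¹(0.8) = 0.842, giving δ = 3.168.
δ = d·√(n/2) ⇒ n = 2(δ/d)² = 2 × (3.168 / 0.65)² = 47.51.
Round up to the next whole unit.

n = 48 per group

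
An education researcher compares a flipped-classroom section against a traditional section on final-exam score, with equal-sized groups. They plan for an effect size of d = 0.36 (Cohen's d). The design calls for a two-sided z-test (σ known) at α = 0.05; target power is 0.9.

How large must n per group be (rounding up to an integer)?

n = 163 per group

For power 0.9 need Φ(δ − z_{0.025}) = 0.9, so δ = z_{0.025} + z_{0.10} = 1.960 + 1.282 = 3.242.
(For δ > 0 the lower-tail rejection region contributes negligibly to power, so the one-term inversion is standard.)
δ = d·√(n/2) ⇒ n = 2(δ/d)² = 2 × (3.242 / 0.36)² = 162.15.
Round up to the next whole unit.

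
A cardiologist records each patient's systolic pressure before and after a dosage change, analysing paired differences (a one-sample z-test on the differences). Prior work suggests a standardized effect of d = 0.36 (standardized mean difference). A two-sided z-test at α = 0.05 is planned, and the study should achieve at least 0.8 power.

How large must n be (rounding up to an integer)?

n = 61

Set Φ(δ − 1.960) = 0.8; then δ − 1.960 = Φ⁻¹(0.8) = 0.842, giving δ = 2.802.
(Ignoring the negligible lower-tail rejection probability gives the usual closed-form inversion.)
δ = d·√n ⇒ n = (δ/d)² = (2.802 / 0.36)² = 60.56.
Rounding up, n = 61.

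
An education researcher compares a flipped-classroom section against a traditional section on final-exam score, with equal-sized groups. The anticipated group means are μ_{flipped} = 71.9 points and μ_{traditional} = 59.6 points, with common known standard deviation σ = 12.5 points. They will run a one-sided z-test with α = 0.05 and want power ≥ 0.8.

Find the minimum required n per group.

Standardized effect: d = |μ_{flipped} − μ_{traditional}| / σ = |71.9 − 59.6| / 12.5 = 0.9840
For power 0.8 need Φ(δ − z_{0.05}) = 0.8, so δ = z_{0.05} + z_{0.20} = 1.645 + 0.842 = 2.486.
δ = d·√(n/2) ⇒ n = 2(δ/d)² = 2 × (2.486 / 0.9840)² = 12.77.
Rounding up, n = 13 per group.

n = 13 per group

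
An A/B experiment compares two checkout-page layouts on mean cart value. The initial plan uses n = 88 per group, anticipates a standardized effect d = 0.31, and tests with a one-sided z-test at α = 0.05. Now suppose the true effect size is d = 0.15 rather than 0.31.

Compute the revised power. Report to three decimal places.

Power ≈ 0.258

With d = 0.15: δ = d·√(n/2) = 0.15 × √(88/2) = 0.9950. Critical value z_{0.05} = 1.645.
Revised power = Φ(δ − 1.645) = Φ(-0.650) = 0.2579.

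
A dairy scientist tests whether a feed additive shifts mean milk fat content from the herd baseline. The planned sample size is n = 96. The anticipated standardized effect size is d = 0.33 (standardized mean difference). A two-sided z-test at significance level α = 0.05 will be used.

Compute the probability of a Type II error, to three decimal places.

β ≈ 0.101

Noncentrality parameter: δ = d·√n = 0.33 × √96 = 3.2333
Two-sided α = 0.05 → critical value z_{0.025} = 1.960.
Power = Φ(δ − 1.960) + Φ(−δ − 1.960) = Φ(1.273) + Φ(-5.193) = 0.8986 + 0.0000 = 0.8986.
Type II error: β = 1 − power = 1 − 0.8986 = 0.1014.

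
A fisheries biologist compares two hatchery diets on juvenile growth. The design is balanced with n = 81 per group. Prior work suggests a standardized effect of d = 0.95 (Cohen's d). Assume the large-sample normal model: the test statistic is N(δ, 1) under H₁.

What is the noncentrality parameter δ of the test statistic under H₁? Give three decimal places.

δ = d·√(n/2) = 0.95 × √(81/2) = 6.0458

δ ≈ 6.046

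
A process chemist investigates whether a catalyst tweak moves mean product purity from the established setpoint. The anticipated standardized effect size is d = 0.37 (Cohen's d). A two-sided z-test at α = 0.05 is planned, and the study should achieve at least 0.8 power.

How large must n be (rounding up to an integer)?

n = 58

For power 0.8 need Φ(δ − z_{0.025}) = 0.8, so δ = z_{0.025} + z_{0.20} = 1.960 + 0.842 = 2.802.
(For δ > 0 the lower-tail rejection region contributes negligibly to power, so the one-term inversion is standard.)
δ = d·√n ⇒ n = (δ/d)² = (2.802 / 0.37)² = 57.33.
Round up to the next whole unit.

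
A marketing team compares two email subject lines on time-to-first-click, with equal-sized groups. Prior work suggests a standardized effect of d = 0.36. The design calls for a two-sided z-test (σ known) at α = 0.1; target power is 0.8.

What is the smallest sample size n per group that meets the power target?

n = 96 per group

Set Φ(δ − 1.645) = 0.8; then δ − 1.645 = Φ⁻¹(0.8) = 0.842, giving δ = 2.486.
(Ignoring the negligible lower-tail rejection probability gives the usual closed-form inversion.)
δ = d·√(n/2) ⇒ n = 2(δ/d)² = 2 × (2.486 / 0.36)² = 95.41.
Rounding up, n = 96 per group.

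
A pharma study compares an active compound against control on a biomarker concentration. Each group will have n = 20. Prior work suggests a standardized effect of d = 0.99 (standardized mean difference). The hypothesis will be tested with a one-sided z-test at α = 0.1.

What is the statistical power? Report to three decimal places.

Power ≈ 0.968

Noncentrality parameter: δ = d·√(n/2) = 0.99 × √(20/2) = 3.1307
Critical value for a one-sided test at α = 0.1: z_α = 1.282.
Power = P(Z > 1.282 − δ) = Φ(1.849) = 0.9678.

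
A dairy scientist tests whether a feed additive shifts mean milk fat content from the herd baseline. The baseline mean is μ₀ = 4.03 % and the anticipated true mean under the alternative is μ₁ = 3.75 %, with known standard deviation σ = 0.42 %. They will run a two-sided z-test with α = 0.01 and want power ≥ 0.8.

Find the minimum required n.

Standardized effect: d = |μ₁ − μ₀| / σ = |3.75 − 4.03| / 0.42 = 0.6667
Set Φ(δ − 2.576) = 0.8; then δ − 2.576 = Φ⁻¹(0.8) = 0.842, giving δ = 3.417.
(For δ > 0 the lower-tail rejection region contributes negligibly to power, so the one-term inversion is standard.)
δ = d·√n ⇒ n = (δ/d)² = (3.417 / 0.6667)² = 26.28.
Round up to the next whole unit.

n = 27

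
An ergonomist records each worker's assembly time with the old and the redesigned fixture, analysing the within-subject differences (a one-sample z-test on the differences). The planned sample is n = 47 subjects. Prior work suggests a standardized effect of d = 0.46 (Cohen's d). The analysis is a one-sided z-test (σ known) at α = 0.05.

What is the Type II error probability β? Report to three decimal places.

β ≈ 0.066

Noncentrality parameter: δ = d·√n = 0.46 × √47 = 3.1536
One-sided α = 0.05 → critical value z_{0.05} = 1.645.
Power = Φ(δ − 1.645) = Φ(1.509) = 0.9343.
Type II error: β = 1 − power = 1 − 0.9343 = 0.0657.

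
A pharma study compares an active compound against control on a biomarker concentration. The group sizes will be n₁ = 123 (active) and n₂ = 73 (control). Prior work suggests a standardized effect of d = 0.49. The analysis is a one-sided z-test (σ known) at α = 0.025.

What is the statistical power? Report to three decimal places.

Noncentrality parameter: δ = d / √(1/n₁ + 1/n₂) = 0.49 / √(1/123 + 1/73) = 3.3165
Critical value for a one-sided test at α = 0.025: z_α = 1.960.
Power = P(Z > 1.960 − δ) = Φ(1.357) = 0.9125.

Power ≈ 0.913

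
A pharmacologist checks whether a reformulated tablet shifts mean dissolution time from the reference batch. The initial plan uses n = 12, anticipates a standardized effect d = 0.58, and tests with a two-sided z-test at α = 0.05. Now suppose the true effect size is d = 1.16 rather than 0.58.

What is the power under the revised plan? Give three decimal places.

Power ≈ 0.980

With d = 1.16: δ = d·√n = 1.16 × √12 = 4.0184. Critical value z_{0.025} = 1.960.
Revised power = Φ(δ − 1.960) + Φ(−δ − 1.960) = Φ(2.058) + Φ(-5.978) = 0.9802 + 0.0000 = 0.9802.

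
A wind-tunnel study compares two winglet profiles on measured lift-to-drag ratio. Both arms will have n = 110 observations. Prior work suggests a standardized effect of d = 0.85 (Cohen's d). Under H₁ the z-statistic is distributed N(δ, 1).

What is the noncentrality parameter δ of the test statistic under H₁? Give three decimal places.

δ ≈ 6.304

The noncentrality parameter scales effect size by the design's sample-size factor: δ = d·√(n/2) = 0.85 × √(110/2) = 6.3038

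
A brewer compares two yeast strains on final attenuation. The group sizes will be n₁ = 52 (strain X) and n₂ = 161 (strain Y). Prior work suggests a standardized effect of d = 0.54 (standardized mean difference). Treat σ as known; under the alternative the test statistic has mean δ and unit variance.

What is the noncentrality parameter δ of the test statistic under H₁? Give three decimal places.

δ ≈ 3.385

δ = d / √(1/n₁ + 1/n₂) = 0.54 / √(1/52 + 1/161) = 3.3855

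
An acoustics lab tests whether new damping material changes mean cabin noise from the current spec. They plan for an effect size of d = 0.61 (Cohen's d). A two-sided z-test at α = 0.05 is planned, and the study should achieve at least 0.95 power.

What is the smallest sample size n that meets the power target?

Set Φ(δ − 1.960) = 0.95; then δ − 1.960 = Φ⁻¹(0.95) = 1.645, giving δ = 3.605.
(The Φ(−δ − z_{α/2}) term is vanishingly small for δ > 0 and is dropped in the standard sample-size formula.)
δ = d·√n ⇒ n = (δ/d)² = (3.605 / 0.61)² = 34.92.
Round up to the next whole unit.

n = 35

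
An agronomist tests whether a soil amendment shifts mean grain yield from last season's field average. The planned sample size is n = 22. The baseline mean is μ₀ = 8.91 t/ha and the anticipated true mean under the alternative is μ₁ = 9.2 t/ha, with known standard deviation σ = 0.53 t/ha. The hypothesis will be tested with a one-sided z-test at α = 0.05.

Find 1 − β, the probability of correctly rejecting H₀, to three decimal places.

Power ≈ 0.822

Standardized effect: d = |μ₁ − μ₀| / σ = |9.2 − 8.91| / 0.53 = 0.5472
Noncentrality parameter: δ = d·√n = 0.5472 × √22 = 2.5665
Critical value for a one-sided test at α = 0.05: z_α = 1.645.
Power = P(Z > 1.645 − δ) = Φ(0.922) = 0.8216.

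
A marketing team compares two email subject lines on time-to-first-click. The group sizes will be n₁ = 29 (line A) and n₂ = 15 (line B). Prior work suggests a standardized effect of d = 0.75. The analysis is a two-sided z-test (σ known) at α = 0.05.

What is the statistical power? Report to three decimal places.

Power ≈ 0.655

Noncentrality parameter: δ = d / √(1/n₁ + 1/n₂) = 0.75 / √(1/29 + 1/15) = 2.3582
Critical value for a two-sided test at α = 0.05: z_{α/2} = 1.960.
Power = Φ(δ − 1.960) + Φ(−δ − 1.960) = Φ(0.398) + Φ(-4.318) = 0.6548 + 0.0000 = 0.6548.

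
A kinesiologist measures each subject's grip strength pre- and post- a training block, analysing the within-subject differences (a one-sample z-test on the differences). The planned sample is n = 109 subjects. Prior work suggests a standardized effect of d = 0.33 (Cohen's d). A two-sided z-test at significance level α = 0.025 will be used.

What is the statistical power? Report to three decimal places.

Noncentrality parameter: δ = d·√n = 0.33 × √109 = 3.4453
Critical value for a two-sided test at α = 0.025: z_{α/2} = 2.241.
Power = Φ(δ − 2.241) + Φ(−δ − 2.241) = Φ(1.204) + Φ(-5.687) = 0.8857 + 0.0000 = 0.8857.

Power ≈ 0.886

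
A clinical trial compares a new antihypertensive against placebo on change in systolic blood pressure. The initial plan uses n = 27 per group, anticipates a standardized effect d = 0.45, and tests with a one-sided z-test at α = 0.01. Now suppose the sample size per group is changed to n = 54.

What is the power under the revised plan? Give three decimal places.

With n = 54 per group: δ = d·√(n/2) = 0.45 × √(54/2) = 2.3383. Critical value z_{0.01} = 2.326.
Revised power = Φ(δ − 2.326) = Φ(0.012) = 0.5048.

Power ≈ 0.505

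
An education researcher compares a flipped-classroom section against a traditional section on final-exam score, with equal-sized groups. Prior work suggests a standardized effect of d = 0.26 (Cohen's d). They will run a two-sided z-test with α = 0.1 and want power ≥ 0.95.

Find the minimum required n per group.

n = 321 per group

For power 0.95 need Φ(δ − z_{0.05}) = 0.95, so δ = z_{0.05} + z_{0.05} = 1.645 + 1.645 = 3.290.
(Ignoring the negligible lower-tail rejection probability gives the usual closed-form inversion.)
δ = d·√(n/2) ⇒ n = 2(δ/d)² = 2 × (3.290 / 0.26)² = 320.18.
Round up to the next whole unit.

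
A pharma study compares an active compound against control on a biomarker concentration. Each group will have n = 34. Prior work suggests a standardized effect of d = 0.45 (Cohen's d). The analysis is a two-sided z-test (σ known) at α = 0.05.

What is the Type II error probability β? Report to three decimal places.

β ≈ 0.542

Noncentrality parameter: δ = d·√(n/2) = 0.45 × √(34/2) = 1.8554
Critical value for a two-sided test at α = 0.05: z_{α/2} = 1.960.
Power = Φ(δ − 1.960) + Φ(−δ − 1.960) = Φ(-0.105) + Φ(-3.815) = 0.4584 + 0.0001 = 0.4584.
Type II error: β = 1 − power = 1 − 0.4584 = 0.5416.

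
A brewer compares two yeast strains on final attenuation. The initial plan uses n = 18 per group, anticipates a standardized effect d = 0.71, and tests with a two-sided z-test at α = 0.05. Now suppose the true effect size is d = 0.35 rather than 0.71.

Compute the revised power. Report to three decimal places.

With d = 0.35: δ = d·√(n/2) = 0.35 × √(18/2) = 1.0500. Critical value z_{0.025} = 1.960.
Revised power = Φ(δ − 1.960) + Φ(−δ − 1.960) = Φ(-0.910) + Φ(-3.010) = 0.1814 + 0.0013 = 0.1827.

Power ≈ 0.183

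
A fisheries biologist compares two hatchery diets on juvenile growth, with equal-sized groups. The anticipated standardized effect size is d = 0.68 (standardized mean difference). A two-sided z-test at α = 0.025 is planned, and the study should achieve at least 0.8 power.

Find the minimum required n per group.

n = 42 per group

For power 0.8 need Φ(δ − z_{0.0125}) = 0.8, so δ = z_{0.0125} + z_{0.20} = 2.241 + 0.842 = 3.083.
(The Φ(−δ − z_{α/2}) term is vanishingly small for δ > 0 and is dropped in the standard sample-size formula.)
δ = d·√(n/2) ⇒ n = 2(δ/d)² = 2 × (3.083 / 0.68)² = 41.11.
Round up to the next whole unit.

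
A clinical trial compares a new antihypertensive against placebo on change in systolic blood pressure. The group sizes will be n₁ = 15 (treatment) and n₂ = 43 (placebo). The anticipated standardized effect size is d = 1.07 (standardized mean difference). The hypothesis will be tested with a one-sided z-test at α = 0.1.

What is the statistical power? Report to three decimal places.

Power ≈ 0.989

Noncentrality parameter: δ = d / √(1/n₁ + 1/n₂) = 1.07 / √(1/15 + 1/43) = 3.5682
One-sided α = 0.1 → critical value z_{0.1} = 1.282.
Power = Φ(δ − 1.282) = Φ(2.287) = 0.9889.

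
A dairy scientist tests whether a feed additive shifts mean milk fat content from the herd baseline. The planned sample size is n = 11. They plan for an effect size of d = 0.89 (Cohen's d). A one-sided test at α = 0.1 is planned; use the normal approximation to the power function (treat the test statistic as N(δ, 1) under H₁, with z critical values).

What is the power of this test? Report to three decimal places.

Power ≈ 0.953

Noncentrality parameter: δ = d·√n = 0.89 × √11 = 2.9518
Critical value for a one-sided test at α = 0.1: z_α = 1.282.
Power = P(Z > 1.282 − δ) = Φ(1.670) = 0.9526.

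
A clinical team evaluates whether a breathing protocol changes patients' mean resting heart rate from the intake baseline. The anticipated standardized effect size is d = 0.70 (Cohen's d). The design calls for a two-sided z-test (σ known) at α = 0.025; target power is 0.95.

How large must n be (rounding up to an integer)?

Set Φ(δ − 2.241) = 0.95; then δ − 2.241 = Φ⁻¹(0.95) = 1.645, giving δ = 3.886.
(The Φ(−δ − z_{α/2}) term is vanishingly small for δ > 0 and is dropped in the standard sample-size formula.)
δ = d·√n ⇒ n = (δ/d)² = (3.886 / 0.70)² = 30.82.
Rounding up, n = 31.

n = 31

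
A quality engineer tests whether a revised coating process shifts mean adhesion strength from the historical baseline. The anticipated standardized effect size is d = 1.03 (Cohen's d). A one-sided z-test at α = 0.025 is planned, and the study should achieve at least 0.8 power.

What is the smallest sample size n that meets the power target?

n = 8

Set Φ(δ − 1.960) = 0.8; then δ − 1.960 = Φ⁻¹(0.8) = 0.842, giving δ = 2.802.
δ = d·√n ⇒ n = (δ/d)² = (2.802 / 1.03)² = 7.40.
Round up to the next whole unit.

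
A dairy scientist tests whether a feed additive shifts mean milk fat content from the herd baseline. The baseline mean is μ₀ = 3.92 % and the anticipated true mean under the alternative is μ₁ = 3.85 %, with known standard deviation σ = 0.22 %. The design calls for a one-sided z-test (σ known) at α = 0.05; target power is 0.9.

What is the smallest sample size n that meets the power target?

Standardized effect: d = |μ₁ − μ₀| / σ = |3.85 − 3.92| / 0.22 = 0.3182
Set Φ(δ − 1.645) = 0.9; then δ − 1.645 = Φ⁻¹(0.9) = 1.282, giving δ = 2.926.
δ = d·√n ⇒ n = (δ/d)² = (2.926 / 0.3182)² = 84.59.
Round up to the next whole unit.

n = 85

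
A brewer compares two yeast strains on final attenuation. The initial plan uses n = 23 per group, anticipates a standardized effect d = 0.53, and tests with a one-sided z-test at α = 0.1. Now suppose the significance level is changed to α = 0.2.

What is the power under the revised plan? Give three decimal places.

Power ≈ 0.830

δ = d·√(n/2) = 0.53 × √(23/2) = 1.7973 (unchanged). New critical value: z_{0.2} = 0.842.
Revised power = Φ(δ − 0.842) = Φ(0.956) = 0.8304.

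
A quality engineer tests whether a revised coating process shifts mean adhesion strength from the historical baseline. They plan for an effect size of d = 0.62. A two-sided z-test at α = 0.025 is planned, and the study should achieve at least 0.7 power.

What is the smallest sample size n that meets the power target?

Set Φ(δ − 2.241) = 0.7; then δ − 2.241 = Φ⁻¹(0.7) = 0.524, giving δ = 2.766.
(For δ > 0 the lower-tail rejection region contributes negligibly to power, so the one-term inversion is standard.)
δ = d·√n ⇒ n = (δ/d)² = (2.766 / 0.62)² = 19.90.
Rounding up, n = 20.

n = 20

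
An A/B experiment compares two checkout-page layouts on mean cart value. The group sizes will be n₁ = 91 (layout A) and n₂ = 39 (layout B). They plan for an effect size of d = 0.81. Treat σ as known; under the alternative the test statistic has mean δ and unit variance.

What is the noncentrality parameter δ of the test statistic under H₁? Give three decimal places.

δ ≈ 4.232

δ = d / √(1/n₁ + 1/n₂) = 0.81 / √(1/91 + 1/39) = 4.2322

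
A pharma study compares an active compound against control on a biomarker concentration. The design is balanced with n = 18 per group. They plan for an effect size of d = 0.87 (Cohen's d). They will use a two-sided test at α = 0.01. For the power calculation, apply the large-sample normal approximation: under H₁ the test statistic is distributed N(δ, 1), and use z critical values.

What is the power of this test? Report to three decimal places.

Power ≈ 0.514

Noncentrality parameter: δ = d·√(n/2) = 0.87 × √(18/2) = 2.6100
Two-sided α = 0.01 → critical value z_{0.005} = 2.576.
Power = Φ(δ − 2.576) + Φ(−δ − 2.576) = Φ(0.034) + Φ(-5.186) = 0.5136 + 0.0000 = 0.5136.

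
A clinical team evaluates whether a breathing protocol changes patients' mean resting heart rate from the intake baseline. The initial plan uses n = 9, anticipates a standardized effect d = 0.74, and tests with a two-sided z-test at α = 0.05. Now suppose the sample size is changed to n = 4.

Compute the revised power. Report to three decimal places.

With n = 4: δ = d·√n = 0.74 × √4 = 1.4800. Critical value z_{0.025} = 1.960.
Revised power = Φ(δ − 1.960) + Φ(−δ − 1.960) = Φ(-0.480) + Φ(-3.440) = 0.3156 + 0.0003 = 0.3159.

Power ≈ 0.316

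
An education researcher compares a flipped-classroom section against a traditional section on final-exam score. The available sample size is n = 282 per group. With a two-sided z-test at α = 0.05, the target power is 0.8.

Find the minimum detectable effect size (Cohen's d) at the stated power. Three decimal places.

d ≈ 0.236

Need Φ(δ − 1.960) = 0.8, so δ = 1.960 + 0.842 = 2.802.
(The second rejection-region term Φ(−δ − z_{α/2}) is negligible and dropped.)
δ = d·√(n/2) ⇒ d = δ/√(n/2) = 2.802/√(282/2) = 0.2359.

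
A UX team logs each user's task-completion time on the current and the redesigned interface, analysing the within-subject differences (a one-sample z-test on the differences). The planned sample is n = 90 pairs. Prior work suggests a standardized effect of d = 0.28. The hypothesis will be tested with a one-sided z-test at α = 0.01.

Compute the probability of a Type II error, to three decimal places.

Noncentrality parameter: δ = d·√n = 0.28 × √90 = 2.6563
One-sided α = 0.01 → critical value z_{0.01} = 2.326.
Power = P(Z > 2.326 − δ) = Φ(0.330) = 0.6293.
Type II error: β = 1 − power = 1 − 0.6293 = 0.3707.

β ≈ 0.371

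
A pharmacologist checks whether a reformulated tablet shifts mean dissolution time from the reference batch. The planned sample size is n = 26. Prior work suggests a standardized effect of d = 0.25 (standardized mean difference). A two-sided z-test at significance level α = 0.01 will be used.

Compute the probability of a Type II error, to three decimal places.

β ≈ 0.903

Noncentrality parameter: δ = d·√n = 0.25 × √26 = 1.2748
Two-sided α = 0.01 → critical value z_{0.005} = 2.576.
Power = Φ(δ − 2.576) + Φ(−δ − 2.576) = Φ(-1.301) + Φ(-3.851) = 0.0966 + 0.0001 = 0.0967.
Type II error: β = 1 − power = 1 − 0.0967 = 0.9033.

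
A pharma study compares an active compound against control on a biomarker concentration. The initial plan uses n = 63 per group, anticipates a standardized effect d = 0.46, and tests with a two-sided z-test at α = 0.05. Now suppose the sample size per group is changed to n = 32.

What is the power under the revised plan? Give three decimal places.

Power ≈ 0.452

With n = 32 per group: δ = d·√(n/2) = 0.46 × √(32/2) = 1.8400. Critical value z_{0.025} = 1.960.
Revised power = Φ(δ − 1.960) + Φ(−δ − 1.960) = Φ(-0.120) + Φ(-3.800) = 0.4523 + 0.0001 = 0.4523.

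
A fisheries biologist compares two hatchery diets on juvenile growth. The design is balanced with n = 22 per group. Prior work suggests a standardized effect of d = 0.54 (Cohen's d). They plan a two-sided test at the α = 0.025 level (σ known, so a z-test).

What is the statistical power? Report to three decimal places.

Noncentrality parameter: δ = d·√(n/2) = 0.54 × √(22/2) = 1.7910
Two-sided α = 0.025 → critical value z_{0.0125} = 2.241.
Power = Φ(δ − 2.241) + Φ(−δ − 2.241) = Φ(-0.450) + Φ(-4.032) = 0.3262 + 0.0000 = 0.3262.

Power ≈ 0.326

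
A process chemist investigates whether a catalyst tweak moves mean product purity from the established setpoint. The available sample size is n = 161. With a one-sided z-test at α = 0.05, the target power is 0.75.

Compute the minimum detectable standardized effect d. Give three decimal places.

d ≈ 0.183

Required noncentrality: δ = z_{0.05} + z_{0.25} = 1.645 + 0.674 = 2.319.
δ = d·√n ⇒ d = δ/√n = 2.319/√161 = 0.1828.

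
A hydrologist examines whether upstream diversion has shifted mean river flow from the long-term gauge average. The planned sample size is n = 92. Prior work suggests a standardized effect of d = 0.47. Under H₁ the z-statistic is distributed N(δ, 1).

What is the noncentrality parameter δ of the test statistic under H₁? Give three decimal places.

δ ≈ 4.508

δ = d·√n = 0.47 × √92 = 4.5081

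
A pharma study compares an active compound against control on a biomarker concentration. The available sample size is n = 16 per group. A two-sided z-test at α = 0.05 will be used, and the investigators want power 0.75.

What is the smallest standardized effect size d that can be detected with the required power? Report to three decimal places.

Need Φ(δ − 1.960) = 0.75, so δ = 1.960 + 0.674 = 2.634.
(The second rejection-region term Φ(−δ − z_{α/2}) is negligible and dropped.)
δ = d·√(n/2) ⇒ d = δ/√(n/2) = 2.634/√(16/2) = 0.9314.

d ≈ 0.931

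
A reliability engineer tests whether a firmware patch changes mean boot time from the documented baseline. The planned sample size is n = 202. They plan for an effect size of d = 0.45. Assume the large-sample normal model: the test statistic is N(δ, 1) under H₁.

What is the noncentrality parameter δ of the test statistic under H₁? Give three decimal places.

δ = d·√n = 0.45 × √202 = 6.3957

δ ≈ 6.396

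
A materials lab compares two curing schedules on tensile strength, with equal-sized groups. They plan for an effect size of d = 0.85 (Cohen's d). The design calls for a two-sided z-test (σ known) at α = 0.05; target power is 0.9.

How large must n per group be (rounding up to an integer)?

n = 30 per group

Set Φ(δ − 1.960) = 0.9; then δ − 1.960 = Φ⁻¹(0.9) = 1.282, giving δ = 3.242.
(For δ > 0 the lower-tail rejection region contributes negligibly to power, so the one-term inversion is standard.)
δ = d·√(n/2) ⇒ n = 2(δ/d)² = 2 × (3.242 / 0.85)² = 29.09.
Rounding up, n = 30 per group.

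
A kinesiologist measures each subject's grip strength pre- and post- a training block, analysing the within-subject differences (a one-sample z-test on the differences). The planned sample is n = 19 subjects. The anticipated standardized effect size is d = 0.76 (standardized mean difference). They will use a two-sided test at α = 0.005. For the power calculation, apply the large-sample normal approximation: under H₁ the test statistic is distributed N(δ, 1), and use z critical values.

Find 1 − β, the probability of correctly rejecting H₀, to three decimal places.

Power ≈ 0.693

Noncentrality parameter: δ = d·√n = 0.76 × √19 = 3.3128
Two-sided α = 0.005 → critical value z_{0.0025} = 2.807.
Power = Φ(δ − 2.807) + Φ(−δ − 2.807) = Φ(0.506) + Φ(-6.120) = 0.6935 + 0.0000 = 0.6935.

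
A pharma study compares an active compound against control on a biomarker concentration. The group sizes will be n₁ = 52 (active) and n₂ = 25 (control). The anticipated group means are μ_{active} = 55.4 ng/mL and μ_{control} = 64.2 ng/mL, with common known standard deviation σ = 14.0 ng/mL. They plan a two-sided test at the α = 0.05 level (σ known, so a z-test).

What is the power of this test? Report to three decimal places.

Standardized effect: d = |μ_{active} − μ_{control}| / σ = |55.4 − 64.2| / 14.0 = 0.6286
Noncentrality parameter: δ = d / √(1/n₁ + 1/n₂) = 0.6286 / √(1/52 + 1/25) = 2.5827
Critical value for a two-sided test at α = 0.05: z_{α/2} = 1.960.
Power = Φ(δ − 1.960) + Φ(−δ − 1.960) = Φ(0.623) + Φ(-4.543) = 0.7333 + 0.0000 = 0.7333.

Power ≈ 0.733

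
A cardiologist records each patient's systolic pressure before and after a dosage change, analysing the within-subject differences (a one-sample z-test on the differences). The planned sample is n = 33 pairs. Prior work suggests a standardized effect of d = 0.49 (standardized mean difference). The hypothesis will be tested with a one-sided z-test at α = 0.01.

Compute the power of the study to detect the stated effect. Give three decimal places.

Power ≈ 0.687

Noncentrality parameter: δ = d·√n = 0.49 × √33 = 2.8148
One-sided α = 0.01 → critical value z_{0.01} = 2.326.
Power = P(Z > 2.326 − δ) = Φ(0.488) = 0.6874.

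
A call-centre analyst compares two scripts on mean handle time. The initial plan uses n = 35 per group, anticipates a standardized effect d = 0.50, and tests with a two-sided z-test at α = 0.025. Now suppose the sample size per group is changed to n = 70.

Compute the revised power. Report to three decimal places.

With n = 70 per group: δ = d·√(n/2) = 0.50 × √(70/2) = 2.9580. Critical value z_{0.0125} = 2.241.
Revised power = Φ(δ − 2.241) + Φ(−δ − 2.241) = Φ(0.717) + Φ(-5.199) = 0.7632 + 0.0000 = 0.7632.

Power ≈ 0.763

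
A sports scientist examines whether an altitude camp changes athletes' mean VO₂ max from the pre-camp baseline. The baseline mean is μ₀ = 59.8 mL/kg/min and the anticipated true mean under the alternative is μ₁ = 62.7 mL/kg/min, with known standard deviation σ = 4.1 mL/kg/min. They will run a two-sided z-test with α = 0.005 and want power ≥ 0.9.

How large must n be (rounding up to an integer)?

n = 34

Standardized effect: d = |μ₁ − μ₀| / σ = |62.7 − 59.8| / 4.1 = 0.7073
For power 0.9 need Φ(δ − z_{0.0025}) = 0.9, so δ = z_{0.0025} + z_{0.10} = 2.807 + 1.282 = 4.089.
(Ignoring the negligible lower-tail rejection probability gives the usual closed-form inversion.)
δ = d·√n ⇒ n = (δ/d)² = (4.089 / 0.7073)² = 33.41.
Round up to the next whole unit.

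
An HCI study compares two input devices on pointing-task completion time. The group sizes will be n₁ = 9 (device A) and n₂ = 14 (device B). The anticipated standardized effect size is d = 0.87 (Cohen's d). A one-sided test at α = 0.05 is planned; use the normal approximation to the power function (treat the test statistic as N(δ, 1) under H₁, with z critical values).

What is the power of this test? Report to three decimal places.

Noncentrality parameter: δ = d / √(1/n₁ + 1/n₂) = 0.87 / √(1/9 + 1/14) = 2.0363
Critical value for a one-sided test at α = 0.05: z_α = 1.645.
Power = Φ(δ − 1.645) = Φ(0.391) = 0.6523.

Power ≈ 0.652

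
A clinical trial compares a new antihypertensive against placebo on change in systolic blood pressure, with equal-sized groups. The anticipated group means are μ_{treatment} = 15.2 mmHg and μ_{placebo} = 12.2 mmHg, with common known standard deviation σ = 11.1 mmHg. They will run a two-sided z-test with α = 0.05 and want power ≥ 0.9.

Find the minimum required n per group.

Standardized effect: d = |μ_{treatment} − μ_{placebo}| / σ = |15.2 − 12.2| / 11.1 = 0.2703
Set Φ(δ − 1.960) = 0.9; then δ − 1.960 = Φ⁻¹(0.9) = 1.282, giving δ = 3.242.
(The Φ(−δ − z_{α/2}) term is vanishingly small for δ > 0 and is dropped in the standard sample-size formula.)
δ = d·√(n/2) ⇒ n = 2(δ/d)² = 2 × (3.242 / 0.2703)² = 287.69.
Round up to the next whole unit.

n = 288 per group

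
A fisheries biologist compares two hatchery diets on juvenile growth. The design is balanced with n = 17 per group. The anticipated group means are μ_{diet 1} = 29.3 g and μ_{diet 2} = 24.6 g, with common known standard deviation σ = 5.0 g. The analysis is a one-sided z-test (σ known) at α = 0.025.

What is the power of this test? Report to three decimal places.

Standardized effect: d = |μ_{diet 1} − μ_{diet 2}| / σ = |29.3 − 24.6| / 5.0 = 0.9400
Noncentrality parameter: δ = d·√(n/2) = 0.9400 × √(17/2) = 2.7405
Critical value for a one-sided test at α = 0.025: z_α = 1.960.
Power = Φ(δ − 1.960) = Φ(0.781) = 0.7825.

Power ≈ 0.782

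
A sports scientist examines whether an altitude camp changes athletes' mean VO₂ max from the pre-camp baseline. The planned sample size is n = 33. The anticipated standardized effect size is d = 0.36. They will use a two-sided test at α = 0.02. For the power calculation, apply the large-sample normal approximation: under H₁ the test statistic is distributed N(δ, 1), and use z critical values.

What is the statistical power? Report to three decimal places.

Noncentrality parameter: δ = d·√n = 0.36 × √33 = 2.0680
Critical value for a two-sided test at α = 0.02: z_{α/2} = 2.326.
Power = Φ(δ − 2.326) + Φ(−δ − 2.326) = Φ(-0.258) + Φ(-4.394) = 0.3981 + 0.0000 = 0.3981.

Power ≈ 0.398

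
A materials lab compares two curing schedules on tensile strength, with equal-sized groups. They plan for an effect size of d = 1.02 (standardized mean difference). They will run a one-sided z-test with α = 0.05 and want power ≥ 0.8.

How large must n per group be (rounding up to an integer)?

For power 0.8 need Φ(δ − z_{0.05}) = 0.8, so δ = z_{0.05} + z_{0.20} = 1.645 + 0.842 = 2.486.
δ = d·√(n/2) ⇒ n = 2(δ/d)² = 2 × (2.486 / 1.02)² = 11.88.
Round up to the next whole unit.

n = 12 per group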